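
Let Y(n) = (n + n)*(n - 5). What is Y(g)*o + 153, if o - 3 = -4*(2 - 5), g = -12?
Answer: 6273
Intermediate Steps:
Y(n) = 2*n*(-5 + n) (Y(n) = (2*n)*(-5 + n) = 2*n*(-5 + n))
o = 15 (o = 3 - 4*(2 - 5) = 3 - 4*(-3) = 3 + 12 = 15)
Y(g)*o + 153 = (2*(-12)*(-5 - 12))*15 + 153 = (2*(-12)*(-17))*15 + 153 = 408*15 + 153 = 6120 + 153 = 6273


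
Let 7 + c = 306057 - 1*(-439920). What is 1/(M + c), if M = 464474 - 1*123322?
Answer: 1/1087122 ≈ 9.1986e-7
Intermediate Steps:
c = 745970 (c = -7 + (306057 - 1*(-439920)) = -7 + (306057 + 439920) = -7 + 745977 = 745970)
M = 341152 (M = 464474 - 123322 = 341152)
1/(M + c) = 1/(341152 + 745970) = 1/1087122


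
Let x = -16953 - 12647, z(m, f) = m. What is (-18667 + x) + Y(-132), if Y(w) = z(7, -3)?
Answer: -48260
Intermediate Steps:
Y(w) = 7
x = -29600
(-18667 + x) + Y(-132) = (-18667 - 29600) + 7 = -48267 + 7 = -48260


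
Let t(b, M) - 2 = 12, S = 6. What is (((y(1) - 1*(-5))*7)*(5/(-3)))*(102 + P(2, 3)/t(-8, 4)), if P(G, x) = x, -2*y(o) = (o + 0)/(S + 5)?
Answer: -259965/44 ≈ -5908.3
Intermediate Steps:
y(o) = -o/22 (y(o) = -(o + 0)/(2*(6 + 5)) = -o/(2*11) = -o/22)
t(b, M) = 14 (t(b, M) = 2 + 12 = 14)
(((y(1) - 1*(-5))*7)*(5/(-3)))*(102 + P(2, 3)/t(-8, 4)) = (((-1/22*1 - 1*(-5))*7)*(5/(-3)))*(102 + 3/14) = (((-1/22 + 5)*7)*(5*(-⅓)))*(102 + 3*(1/14)) = (((109/22)*7)*(-5/3))*(102 + 3/14) = ((763/22)*(-5/3))*(1431/14) = -3815/66*1431/14 = -259965/44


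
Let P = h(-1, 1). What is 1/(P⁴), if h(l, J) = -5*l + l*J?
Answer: 1/256 ≈ 0.0039063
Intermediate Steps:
h(l, J) = -5*l + J*l
P = 4 (P = -(-5 + 1) = -1*(-4) = 4)
1/(P⁴) = 1/(4⁴) = 1/256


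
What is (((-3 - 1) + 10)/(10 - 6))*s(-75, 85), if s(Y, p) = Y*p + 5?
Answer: -9555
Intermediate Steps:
s(Y, p) = 5 + Y*p
(((-3 - 1) + 10)/(10 - 6))*s(-75, 85) = (((-3 - 1) + 10)/(10 - 6))*(5 - 75*85) = ((-4 + 10)/4)*(5 - 6375) = (6*(¼))*(-6370) = (3/2)*(-6370) = -9555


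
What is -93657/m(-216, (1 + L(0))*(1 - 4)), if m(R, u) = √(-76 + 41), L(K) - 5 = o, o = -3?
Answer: 93657*I*√35/35 ≈ 15831.0*I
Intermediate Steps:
L(K) = 2 (L(K) = 5 - 3 = 2)
m(R, u) = I*√35 (m(R, u) = √(-35) = I*√35)
-93657/m(-216, (1 + L(0))*(1 - 4)) = -93657*(-I*√35/35) = -(-93657)*I*√35/35 = 93657*I*√35/35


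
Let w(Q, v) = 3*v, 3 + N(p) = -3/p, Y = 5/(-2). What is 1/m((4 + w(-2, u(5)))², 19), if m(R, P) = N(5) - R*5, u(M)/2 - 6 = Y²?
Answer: -20/600697 ≈ -3.3295e-5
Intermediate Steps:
Y = -5/2 (Y = 5*(-½) = -5/2 ≈ -2.5000)
u(M) = 49/2 (u(M) = 12 + 2*(-5/2)² = 12 + 2*(25/4) = 12 + 25/2 = 49/2)
N(p) = -3 - 3/p
m(R, P) = -18/5 - 5*R (m(R, P) = (-3 - 3/5) - R*5 = (-3 - 3*⅕) - 5*R = (-3 - ⅗) - 5*R = -18/5 - 5*R)
1/m((4 + w(-2, u(5)))², 19) = 1/(-18/5 - 5*(4 + 3*(49/2))²) = 1/(-18/5 - 5*(4 + 147/2)²) = 1/(-18/5 - 5*(155/2)²) = 1/(-18/5 - 5*24025/4) = 1/(-18/5 - 120125/4) = 1/(-600697/20) = -20/600697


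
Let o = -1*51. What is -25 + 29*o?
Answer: -1504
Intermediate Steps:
o = -51
-25 + 29*o = -25 + 29*(-51) = -25 - 1479 = -1504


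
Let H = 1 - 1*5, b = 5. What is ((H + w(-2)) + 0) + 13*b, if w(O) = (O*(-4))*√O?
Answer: 61 + 8*I*√2 ≈ 61.0 + 11.314*I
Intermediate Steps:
H = -4 (H = 1 - 5 = -4)
w(O) = -4*O^(3/2) (w(O) = (-4*O)*√O = -4*O^(3/2))
((H + w(-2)) + 0) + 13*b = ((-4 - (-8)*I*√2) + 0) + 13*5 = ((-4 - (-8)*I*√2) + 0) + 65 = ((-4 + 8*I*√2) + 0) + 65 = (-4 + 8*I*√2) + 65 = 61 + 8*I*√2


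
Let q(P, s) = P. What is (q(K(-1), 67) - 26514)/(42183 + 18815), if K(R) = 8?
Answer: -13253/30499 ≈ -0.43454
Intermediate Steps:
(q(K(-1), 67) - 26514)/(42183 + 18815) = (8 - 26514)/(42183 + 18815) = -26506/60998 = -26506*1/60998 = -13253/30499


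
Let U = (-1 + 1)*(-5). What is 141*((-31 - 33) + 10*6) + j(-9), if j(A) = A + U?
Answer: -573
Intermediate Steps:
U = 0 (U = 0*(-5) = 0)
j(A) = A (j(A) = A + 0 = A)
141*((-31 - 33) + 10*6) + j(-9) = 141*((-31 - 33) + 10*6) - 9 = 141*(-64 + 60) - 9 = 141*(-4) - 9 = -564 - 9 = -573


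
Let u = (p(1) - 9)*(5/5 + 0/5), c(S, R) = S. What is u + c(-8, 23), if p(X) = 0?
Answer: -17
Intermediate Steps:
u = -9 (u = (0 - 9)*(5/5 + 0/5) = -9*(5*(⅕) + 0*(⅕)) = -9*(1 + 0) = -9*1 = -9)
u + c(-8, 23) = -9 - 8 = -17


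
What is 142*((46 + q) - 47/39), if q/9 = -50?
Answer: -2244026/39 ≈ -57539.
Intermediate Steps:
q = -450 (q = 9*(-50) = -450)
142*((46 + q) - 47/39) = 142*((46 - 450) - 47/39) = 142*(-404 - 47*1/39) = 142*(-404 - 47/39) = 142*(-15803/39) = -2244026/39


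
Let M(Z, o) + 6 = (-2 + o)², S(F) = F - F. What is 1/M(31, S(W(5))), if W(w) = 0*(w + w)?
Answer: -½ ≈ -0.50000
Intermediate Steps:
W(w) = 0 (W(w) = 0*(2*w) = 0)
S(F) = 0
M(Z, o) = -6 + (-2 + o)²
1/M(31, S(W(5))) = 1/(-6 + (-2 + 0)²) = 1/(-6 + (-2)²) = 1/(-6 + 4) = 1/(-2) = -½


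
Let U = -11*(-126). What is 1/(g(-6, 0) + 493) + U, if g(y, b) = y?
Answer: 674983/487 ≈ 1386.0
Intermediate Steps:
U = 1386
1/(g(-6, 0) + 493) + U = 1/(-6 + 493) + 1386 = 1/487 + 1386 = 674983/487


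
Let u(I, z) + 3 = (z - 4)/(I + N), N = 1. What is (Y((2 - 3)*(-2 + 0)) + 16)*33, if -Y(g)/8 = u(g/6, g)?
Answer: 1716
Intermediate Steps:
u(I, z) = -3 + (-4 + z)/(1 + I) (u(I, z) = -3 + (z - 4)/(I + 1) = -3 + (-4 + z)/(1 + I))
Y(g) = -8*(-7 + g/2)/(1 + g/6) (Y(g) = -8*(-7 + g - 3*g/6)/(1 + g/6) = -8*(-7 + g - 3*g/6)/(1 + g*(1/6)) = -8*(-7 + g - g/2)/(1 + g/6) = -8*(-7 + g/2)/(1 + g/6))
(Y((2 - 3)*(-2 + 0)) + 16)*33 = (24*(14 - (2 - 3)*(-2 + 0))/(6 + (2 - 3)*(-2 + 0)) + 16)*33 = (24*(14 - (-1)*(-2))/(6 - 1*(-2)) + 16)*33 = (24*(14 - 1*2)/(6 + 2) + 16)*33 = (24*(14 - 2)/8 + 16)*33 = (24*(1/8)*12 + 16)*33 = (36 + 16)*33 = 52*33 = 1716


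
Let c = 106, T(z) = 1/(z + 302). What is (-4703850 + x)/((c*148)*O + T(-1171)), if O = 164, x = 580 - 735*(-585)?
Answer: -3713493355/2235791007 ≈ -1.6609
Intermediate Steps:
x = 430555 (x = 580 + 429975 = 430555)
T(z) = 1/(302 + z)
(-4703850 + x)/((c*148)*O + T(-1171)) = (-4703850 + 430555)/((106*148)*164 + 1/(302 - 1171)) = -4273295/(15688*164 + 1/(-869)) = -4273295/(2572832 - 1/869) = -4273295/2235791007/869 = -4273295*869/2235791007 = -3713493355/2235791007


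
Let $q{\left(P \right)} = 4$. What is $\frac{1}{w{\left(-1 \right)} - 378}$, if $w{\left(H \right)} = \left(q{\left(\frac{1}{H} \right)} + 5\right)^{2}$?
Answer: $- \frac{1}{297} \approx -0.003367$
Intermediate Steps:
$w{\left(H \right)} = 81$ ($w{\left(H \right)} = \left(4 + 5\right)^{2} = 9^{2} = 81$)
$\frac{1}{w{\left(-1 \right)} - 378} = \frac{1}{81 - 378} = \frac{1}{-297} = - \frac{1}{297}$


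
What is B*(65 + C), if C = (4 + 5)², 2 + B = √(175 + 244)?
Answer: -292 + 146*√419 ≈ 2696.5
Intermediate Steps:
B = -2 + √419 (B = -2 + √(175 + 244) = -2 + √419 ≈ 18.469)
C = 81 (C = 9² = 81)
B*(65 + C) = (-2 + √419)*(65 + 81) = (-2 + √419)*146 = -292 + 146*√419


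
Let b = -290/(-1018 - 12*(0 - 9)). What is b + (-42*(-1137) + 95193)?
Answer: 13008206/91 ≈ 1.4295e+5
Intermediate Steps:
b = 29/91 (b = -290/(-1018 - 12*(-9)) = -290/(-1018 + 108) = -290/(-910) = -1/910*(-290) = 29/91 ≈ 0.31868)
b + (-42*(-1137) + 95193) = 29/91 + (-42*(-1137) + 95193) = 29/91 + (47754 + 95193) = 29/91 + 142947 = 13008206/91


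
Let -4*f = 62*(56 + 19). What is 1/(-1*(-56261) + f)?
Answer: 2/110197 ≈ 1.8149e-5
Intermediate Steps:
f = -2325/2 (f = -31*(56 + 19)/2 = -31*75/2 = -1/4*4650 = -2325/2 ≈ -1162.5)
1/(-1*(-56261) + f) = 1/(-1*(-56261) - 2325/2) = 1/(56261 - 2325/2) = 1/(110197/2) = 2/110197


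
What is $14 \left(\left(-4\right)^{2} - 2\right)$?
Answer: $196$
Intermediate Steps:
$14 \left(\left(-4\right)^{2} - 2\right) = 14 \left(16 - 2\right) = 14 \cdot 14 = 196$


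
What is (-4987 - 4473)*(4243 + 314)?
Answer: -43109220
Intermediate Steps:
(-4987 - 4473)*(4243 + 314) = -9460*4557 = -43109220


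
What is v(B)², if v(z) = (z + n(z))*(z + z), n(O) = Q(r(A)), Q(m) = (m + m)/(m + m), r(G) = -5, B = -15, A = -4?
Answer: 176400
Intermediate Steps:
Q(m) = 1 (Q(m) = (2*m)/((2*m)) = (2*m)*(1/(2*m)) = 1)
n(O) = 1
v(z) = 2*z*(1 + z) (v(z) = (z + 1)*(z + z) = (1 + z)*(2*z) = 2*z*(1 + z))
v(B)² = (2*(-15)*(1 - 15))² = (2*(-15)*(-14))² = 420² = 176400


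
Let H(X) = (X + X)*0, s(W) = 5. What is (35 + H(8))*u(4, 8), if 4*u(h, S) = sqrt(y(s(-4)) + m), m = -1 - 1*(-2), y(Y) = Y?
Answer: 35*sqrt(6)/4 ≈ 21.433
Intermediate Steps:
m = 1 (m = -1 + 2 = 1)
H(X) = 0 (H(X) = (2*X)*0 = 0)
u(h, S) = sqrt(6)/4 (u(h, S) = sqrt(5 + 1)/4 = sqrt(6)/4)
(35 + H(8))*u(4, 8) = (35 + 0)*(sqrt(6)/4) = 35*(sqrt(6)/4) = 35*sqrt(6)/4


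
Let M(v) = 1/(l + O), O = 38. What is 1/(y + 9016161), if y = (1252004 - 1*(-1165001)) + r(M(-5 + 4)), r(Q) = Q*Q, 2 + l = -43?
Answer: 49/560225135 ≈ 8.7465e-8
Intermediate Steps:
l = -45 (l = -2 - 43 = -45)
M(v) = -⅐ (M(v) = 1/(-45 + 38) = 1/(-7) = -⅐)
r(Q) = Q²
y = 118433246/49 (y = (1252004 - 1*(-1165001)) + (-⅐)² = (1252004 + 1165001) + 1/49 = 2417005 + 1/49 = 118433246/49 ≈ 2.4170e+6)
1/(y + 9016161) = 1/(118433246/49 + 9016161) = 1/(560225135/49) = 49/560225135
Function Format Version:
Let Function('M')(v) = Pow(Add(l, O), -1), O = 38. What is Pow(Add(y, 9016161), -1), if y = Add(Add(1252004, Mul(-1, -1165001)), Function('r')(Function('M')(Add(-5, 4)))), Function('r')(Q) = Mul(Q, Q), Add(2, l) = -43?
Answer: Rational(49, 560225135) ≈ 8.7465e-8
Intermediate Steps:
l = -45 (l = Add(-2, -43) = -45)
Function('M')(v) = Rational(-1, 7) (Function('M')(v) = Pow(Add(-45, 38), -1) = Pow(-7, -1) = Rational(-1, 7))
Function('r')(Q) = Pow(Q, 2)
y = Rational(118433246, 49) (y = Add(Add(1252004, Mul(-1, -1165001)), Pow(Rational(-1, 7), 2)) = Add(Add(1252004, 1165001), Rational(1, 49)) = Add(2417005, Rational(1, 49)) = Rational(118433246, 49) ≈ 2.4170e+6)
Pow(Add(y, 9016161), -1) = Pow(Add(Rational(118433246, 49), 9016161), -1) = Pow(Rational(560225135, 49), -1) = Rational(49, 560225135)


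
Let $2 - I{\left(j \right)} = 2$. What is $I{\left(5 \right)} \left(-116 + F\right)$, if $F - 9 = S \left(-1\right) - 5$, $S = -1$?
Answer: $0$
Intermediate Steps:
$I{\left(j \right)} = 0$ ($I{\left(j \right)} = 2 - 2 = 0$)
$F = 5$ ($F = 9 - 4 = 5$)
$I{\left(5 \right)} \left(-116 + F\right) = 0 \left(-116 + 5\right) = 0 \left(-111\right) = 0$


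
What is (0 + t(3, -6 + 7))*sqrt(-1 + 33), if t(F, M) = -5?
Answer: -20*sqrt(2) ≈ -28.284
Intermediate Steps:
(0 + t(3, -6 + 7))*sqrt(-1 + 33) = (0 - 5)*sqrt(-1 + 33) = -20*sqrt(2)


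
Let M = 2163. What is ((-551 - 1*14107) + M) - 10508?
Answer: -23003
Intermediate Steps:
((-551 - 1*14107) + M) - 10508 = ((-551 - 1*14107) + 2163) - 10508 = ((-551 - 14107) + 2163) - 10508 = (-14658 + 2163) - 10508 = -12495 - 10508 = -23003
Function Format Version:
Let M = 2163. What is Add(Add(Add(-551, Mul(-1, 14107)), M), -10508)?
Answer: -23003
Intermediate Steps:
Add(Add(Add(-551, Mul(-1, 14107)), M), -10508) = Add(Add(Add(-551, Mul(-1, 14107)), 2163), -10508) = Add(Add(Add(-551, -14107), 2163), -10508) = Add(Add(-14658, 2163), -10508) = Add(-12495, -10508) = -23003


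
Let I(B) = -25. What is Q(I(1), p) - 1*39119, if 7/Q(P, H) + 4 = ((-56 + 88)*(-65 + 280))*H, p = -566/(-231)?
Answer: -152296367947/3893156 ≈ -39119.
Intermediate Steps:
p = 566/231 (p = -566*(-1/231) = 566/231 ≈ 2.4502)
Q(P, H) = 7/(-4 + 6880*H) (Q(P, H) = 7/(-4 + ((-56 + 88)*(-65 + 280))*H) = 7/(-4 + (32*215)*H) = 7/(-4 + 6880*H))
Q(I(1), p) - 1*39119 = 7/(4*(-1 + 1720*(566/231))) - 1*39119 = 7/(4*(-1 + 973520/231)) - 39119 = 7/(4*(973289/231)) - 39119 = (7/4)*(231/973289) - 39119 = 1617/3893156 - 39119 = -152296367947/3893156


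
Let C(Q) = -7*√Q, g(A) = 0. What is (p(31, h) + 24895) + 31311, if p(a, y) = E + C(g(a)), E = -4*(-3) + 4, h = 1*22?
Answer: 56222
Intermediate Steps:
h = 22
E = 16 (E = 12 + 4 = 16)
p(a, y) = 16 (p(a, y) = 16 - 7*√0 = 16 - 7*0 = 16 + 0 = 16)
(p(31, h) + 24895) + 31311 = (16 + 24895) + 31311 = 24911 + 31311 = 56222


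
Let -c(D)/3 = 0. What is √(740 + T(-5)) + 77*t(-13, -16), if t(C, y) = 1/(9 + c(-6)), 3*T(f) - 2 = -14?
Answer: 77/9 + 4*√46 ≈ 35.685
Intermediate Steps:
T(f) = -4 (T(f) = ⅔ + (⅓)*(-14) = ⅔ - 14/3 = -4)
c(D) = 0 (c(D) = -3*0 = 0)
t(C, y) = ⅑ (t(C, y) = 1/(9 + 0) = 1/9 = ⅑)
√(740 + T(-5)) + 77*t(-13, -16) = √(740 - 4) + 77*(⅑) = √736 + 77/9 = 4*√46 + 77/9 = 77/9 + 4*√46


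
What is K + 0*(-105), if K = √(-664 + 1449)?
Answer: √785 ≈ 28.018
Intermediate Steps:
K = √785 ≈ 28.018
K + 0*(-105) = √785 + 0*(-105) = √785 + 0 = √785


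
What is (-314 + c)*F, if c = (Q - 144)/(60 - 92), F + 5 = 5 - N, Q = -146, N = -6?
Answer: -14637/8 ≈ -1829.6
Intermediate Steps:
F = 6 (F = -5 + (5 - 1*(-6)) = -5 + (5 + 6) = -5 + 11 = 6)
c = 145/16 (c = (-146 - 144)/(60 - 92) = -290/(-32) = -290*(-1/32) = 145/16 ≈ 9.0625)
(-314 + c)*F = (-314 + 145/16)*6 = -4879/16*6 = -14637/8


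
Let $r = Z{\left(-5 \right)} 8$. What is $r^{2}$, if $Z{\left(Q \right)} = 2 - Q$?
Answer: $3136$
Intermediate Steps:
$r = 56$ ($r = \left(2 - -5\right) 8 = \left(2 + 5\right) 8 = 7 \cdot 8 = 56$)
$r^{2} = 56^{2} = 3136$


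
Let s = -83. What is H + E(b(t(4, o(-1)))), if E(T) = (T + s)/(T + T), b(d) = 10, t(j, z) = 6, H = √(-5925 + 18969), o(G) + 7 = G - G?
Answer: -73/20 + 2*√3261 ≈ 110.56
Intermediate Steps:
o(G) = -7 (o(G) = -7 + (G - G) = -7 + 0 = -7)
H = 2*√3261 (H = √13044 = 2*√3261 ≈ 114.21)
E(T) = (-83 + T)/(2*T) (E(T) = (T - 83)/(T + T) = (-83 + T)/((2*T)) = (-83 + T)*(1/(2*T)) = (-83 + T)/(2*T))
H + E(b(t(4, o(-1)))) = 2*√3261 + (½)*(-83 + 10)/10 = 2*√3261 + (½)*(⅒)*(-73) = 2*√3261 - 73/20 = -73/20 + 2*√3261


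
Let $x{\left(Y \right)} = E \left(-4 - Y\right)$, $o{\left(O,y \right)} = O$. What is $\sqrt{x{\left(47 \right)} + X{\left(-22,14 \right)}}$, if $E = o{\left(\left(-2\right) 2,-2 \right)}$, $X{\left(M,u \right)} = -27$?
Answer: $\sqrt{177} \approx 13.304$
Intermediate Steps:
$E = -4$ ($E = \left(-2\right) 2 = -4$)
$x{\left(Y \right)} = 16 + 4 Y$ ($x{\left(Y \right)} = - 4 \left(-4 - Y\right) = 16 + 4 Y$)
$\sqrt{x{\left(47 \right)} + X{\left(-22,14 \right)}} = \sqrt{\left(16 + 4 \cdot 47\right) - 27} = \sqrt{\left(16 + 188\right) - 27} = \sqrt{204 - 27} = \sqrt{177}$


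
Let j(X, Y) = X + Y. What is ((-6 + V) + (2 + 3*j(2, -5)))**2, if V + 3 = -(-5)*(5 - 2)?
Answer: 1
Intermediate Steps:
V = 12 (V = -3 - (-5)*(5 - 2) = -3 - (-5)*3 = -3 - 1*(-15) = -3 + 15 = 12)
((-6 + V) + (2 + 3*j(2, -5)))**2 = ((-6 + 12) + (2 + 3*(2 - 5)))**2 = (6 + (2 + 3*(-3)))**2 = (6 + (2 - 9))**2 = (6 - 7)**2 = (-1)**2 = 1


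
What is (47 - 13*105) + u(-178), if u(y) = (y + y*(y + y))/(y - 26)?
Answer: -166031/102 ≈ -1627.8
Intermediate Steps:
u(y) = (y + 2*y²)/(-26 + y) (u(y) = (y + y*(2*y))/(-26 + y) = (y + 2*y²)/(-26 + y))
(47 - 13*105) + u(-178) = (47 - 13*105) - 178*(1 + 2*(-178))/(-26 - 178) = (47 - 1365) - 178*(1 - 356)/(-204) = -1318 - 178*(-1/204)*(-355) = -1318 - 31595/102 = -166031/102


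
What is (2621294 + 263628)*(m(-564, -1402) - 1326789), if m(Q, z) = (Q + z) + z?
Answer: -3837399192754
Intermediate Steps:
m(Q, z) = Q + 2*z
(2621294 + 263628)*(m(-564, -1402) - 1326789) = (2621294 + 263628)*((-564 + 2*(-1402)) - 1326789) = 2884922*((-564 - 2804) - 1326789) = 2884922*(-3368 - 1326789) = 2884922*(-1330157) = -3837399192754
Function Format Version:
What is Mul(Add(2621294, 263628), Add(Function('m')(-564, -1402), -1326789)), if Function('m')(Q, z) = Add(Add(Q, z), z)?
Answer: -3837399192754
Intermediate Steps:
Function('m')(Q, z) = Add(Q, Mul(2, z))
Mul(Add(2621294, 263628), Add(Function('m')(-564, -1402), -1326789)) = Mul(Add(2621294, 263628), Add(Add(-564, Mul(2, -1402)), -1326789)) = Mul(2884922, Add(Add(-564, -2804), -1326789)) = Mul(2884922, Add(-3368, -1326789)) = Mul(2884922, -1330157) = -3837399192754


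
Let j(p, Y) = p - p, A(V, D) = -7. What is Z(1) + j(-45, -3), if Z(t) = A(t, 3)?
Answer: -7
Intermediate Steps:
Z(t) = -7
j(p, Y) = 0
Z(1) + j(-45, -3) = -7 + 0 = -7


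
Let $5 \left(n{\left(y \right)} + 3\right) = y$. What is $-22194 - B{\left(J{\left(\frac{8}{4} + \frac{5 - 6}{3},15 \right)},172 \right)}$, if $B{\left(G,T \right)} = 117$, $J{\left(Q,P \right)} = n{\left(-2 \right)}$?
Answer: $-22311$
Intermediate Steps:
$n{\left(y \right)} = -3 + \frac{y}{5}$
$J{\left(Q,P \right)} = - \frac{17}{5}$ ($J{\left(Q,P \right)} = -3 + \frac{1}{5} \left(-2\right) = -3 - \frac{2}{5} = - \frac{17}{5}$)
$-22194 - B{\left(J{\left(\frac{8}{4} + \frac{5 - 6}{3},15 \right)},172 \right)} = -22194 - 117 = -22311$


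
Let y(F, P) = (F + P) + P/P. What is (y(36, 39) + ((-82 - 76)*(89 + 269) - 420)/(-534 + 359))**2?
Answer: 4939840656/30625 ≈ 1.6130e+5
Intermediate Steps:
y(F, P) = 1 + F + P (y(F, P) = (F + P) + 1 = 1 + F + P)
(y(36, 39) + ((-82 - 76)*(89 + 269) - 420)/(-534 + 359))**2 = ((1 + 36 + 39) + ((-82 - 76)*(89 + 269) - 420)/(-534 + 359))**2 = (76 + (-158*358 - 420)/(-175))**2 = (76 + (-56564 - 420)*(-1/175))**2 = (76 - 56984*(-1/175))**2 = (76 + 56984/175)**2 = (70284/175)**2 = 4939840656/30625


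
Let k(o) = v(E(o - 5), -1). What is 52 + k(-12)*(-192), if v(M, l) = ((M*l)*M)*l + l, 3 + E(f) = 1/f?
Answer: -448652/289 ≈ -1552.4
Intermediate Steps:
E(f) = -3 + 1/f
v(M, l) = l + M**2*l**2 (v(M, l) = (l*M**2)*l + l = M**2*l**2 + l = l + M**2*l**2)
k(o) = -1 + (-3 + 1/(-5 + o))**2 (k(o) = -(1 - (-3 + 1/(o - 5))**2) = -(1 - (-3 + 1/(-5 + o))**2) = -1 + (-3 + 1/(-5 + o))**2)
52 + k(-12)*(-192) = 52 + (-1 + (-16 + 3*(-12))**2/(-5 - 12)**2)*(-192) = 52 + (-1 + (-16 - 36)**2/(-17)**2)*(-192) = 52 + (-1 + (-52)**2*(1/289))*(-192) = 52 + (-1 + 2704*(1/289))*(-192) = 52 + (-1 + 2704/289)*(-192) = 52 + (2415/289)*(-192) = 52 - 463680/289 = -448652/289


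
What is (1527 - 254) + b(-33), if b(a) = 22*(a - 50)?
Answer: -553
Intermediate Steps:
b(a) = -1100 + 22*a (b(a) = 22*(-50 + a) = -1100 + 22*a)
(1527 - 254) + b(-33) = (1527 - 254) + (-1100 + 22*(-33)) = 1273 + (-1100 - 726) = 1273 - 1826 = -553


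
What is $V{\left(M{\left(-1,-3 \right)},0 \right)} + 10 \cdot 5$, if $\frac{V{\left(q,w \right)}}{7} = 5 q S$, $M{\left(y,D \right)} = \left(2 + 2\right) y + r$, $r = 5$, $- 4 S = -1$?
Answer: $\frac{235}{4} \approx 58.75$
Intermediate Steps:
$S = \frac{1}{4}$ ($S = \left(- \frac{1}{4}\right) \left(-1\right) = \frac{1}{4} \approx 0.25$)
$M{\left(y,D \right)} = 5 + 4 y$ ($M{\left(y,D \right)} = \left(2 + 2\right) y + 5 = 4 y + 5 = 5 + 4 y$)
$V{\left(q,w \right)} = \frac{35 q}{4}$ ($V{\left(q,w \right)} = 7 \cdot 5 q \frac{1}{4} = 7 \frac{5 q}{4} = \frac{35 q}{4}$)
$V{\left(M{\left(-1,-3 \right)},0 \right)} + 10 \cdot 5 = \frac{35 \left(5 + 4 \left(-1\right)\right)}{4} + 10 \cdot 5 = \frac{35 \left(5 - 4\right)}{4} + 50 = \frac{35}{4} \cdot 1 + 50 = \frac{35}{4} + 50 = \frac{235}{4}$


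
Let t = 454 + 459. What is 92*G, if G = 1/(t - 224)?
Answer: 92/689 ≈ 0.13353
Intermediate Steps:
t = 913
G = 1/689 (G = 1/(913 - 224) = 1/689 ≈ 0.0014514)
92*G = 92*(1/689) = 92/689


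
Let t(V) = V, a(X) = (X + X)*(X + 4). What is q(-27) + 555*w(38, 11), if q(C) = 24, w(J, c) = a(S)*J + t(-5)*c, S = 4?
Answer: 1319259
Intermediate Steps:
a(X) = 2*X*(4 + X) (a(X) = (2*X)*(4 + X) = 2*X*(4 + X))
w(J, c) = -5*c + 64*J (w(J, c) = (2*4*(4 + 4))*J - 5*c = (2*4*8)*J - 5*c = 64*J - 5*c = -5*c + 64*J)
q(-27) + 555*w(38, 11) = 24 + 555*(-5*11 + 64*38) = 24 + 555*(-55 + 2432) = 24 + 555*2377 = 24 + 1319235 = 1319259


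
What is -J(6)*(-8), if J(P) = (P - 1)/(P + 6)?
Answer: 10/3 ≈ 3.3333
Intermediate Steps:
J(P) = (-1 + P)/(6 + P)
-J(6)*(-8) = -(-1 + 6)/(6 + 6)*(-8) = -5/12*(-8) = 10/3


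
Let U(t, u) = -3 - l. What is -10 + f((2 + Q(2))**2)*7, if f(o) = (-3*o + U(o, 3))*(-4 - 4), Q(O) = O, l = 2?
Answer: 2958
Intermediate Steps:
U(t, u) = -5 (U(t, u) = -3 - 1*2 = -3 - 2 = -5)
f(o) = 40 + 24*o (f(o) = (-3*o - 5)*(-4 - 4) = (-5 - 3*o)*(-8) = 40 + 24*o)
-10 + f((2 + Q(2))**2)*7 = -10 + (40 + 24*(2 + 2)**2)*7 = -10 + (40 + 24*4**2)*7 = -10 + (40 + 24*16)*7 = -10 + (40 + 384)*7 = -10 + 424*7 = -10 + 2968 = 2958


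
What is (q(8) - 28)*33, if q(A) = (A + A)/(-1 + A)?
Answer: -5940/7 ≈ -848.57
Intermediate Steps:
q(A) = 2*A/(-1 + A) (q(A) = (2*A)/(-1 + A) = 2*A/(-1 + A))
(q(8) - 28)*33 = (2*8/(-1 + 8) - 28)*33 = (2*8/7 - 28)*33 = (2*8*(1/7) - 28)*33 = (16/7 - 28)*33 = -180/7*33 = -5940/7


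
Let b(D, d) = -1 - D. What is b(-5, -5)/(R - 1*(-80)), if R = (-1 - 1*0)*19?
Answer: 4/61 ≈ 0.065574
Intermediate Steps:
R = -19 (R = (-1 + 0)*19 = -1*19 = -19)
b(-5, -5)/(R - 1*(-80)) = (-1 - 1*(-5))/(-19 - 1*(-80)) = (-1 + 5)/(-19 + 80) = 4/61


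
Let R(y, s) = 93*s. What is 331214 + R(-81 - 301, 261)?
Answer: 355487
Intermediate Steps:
331214 + R(-81 - 301, 261) = 331214 + 93*261 = 331214 + 24273 = 355487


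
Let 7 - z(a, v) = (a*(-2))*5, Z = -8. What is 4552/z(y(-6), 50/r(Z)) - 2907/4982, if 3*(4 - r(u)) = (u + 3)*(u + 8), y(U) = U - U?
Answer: 22657715/34874 ≈ 649.70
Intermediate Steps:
y(U) = 0
r(u) = 4 - (3 + u)*(8 + u)/3 (r(u) = 4 - (u + 3)*(u + 8)/3 = 4 - (3 + u)*(8 + u)/3)
z(a, v) = 7 + 10*a (z(a, v) = 7 - a*(-2)*5 = 7 - (-2*a)*5 = 7 - (-10)*a = 7 + 10*a)
4552/z(y(-6), 50/r(Z)) - 2907/4982 = 4552/(7 + 10*0) - 2907/4982 = 4552/(7 + 0) - 2907*1/4982 = 4552/7 - 2907/4982 = 22657715/34874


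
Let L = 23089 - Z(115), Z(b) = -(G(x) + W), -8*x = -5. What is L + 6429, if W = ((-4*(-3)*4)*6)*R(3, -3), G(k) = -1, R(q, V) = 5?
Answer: 30957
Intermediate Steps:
x = 5/8 (x = -⅛*(-5) = 5/8 ≈ 0.62500)
W = 1440 (W = ((-4*(-3)*4)*6)*5 = ((12*4)*6)*5 = (48*6)*5 = 288*5 = 1440)
Z(b) = -1439 (Z(b) = -(-1 + 1440) = -1*1439 = -1439)
L = 24528 (L = 23089 - 1*(-1439) = 23089 + 1439 = 24528)
L + 6429 = 24528 + 6429 = 30957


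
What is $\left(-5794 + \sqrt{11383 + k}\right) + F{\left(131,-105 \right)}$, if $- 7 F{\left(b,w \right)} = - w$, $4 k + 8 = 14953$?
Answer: $-5809 + \frac{\sqrt{60477}}{2} \approx -5686.0$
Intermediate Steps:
$k = \frac{14945}{4}$ ($k = -2 + \frac{1}{4} \cdot 14953 = -2 + \frac{14953}{4} = \frac{14945}{4} \approx 3736.3$)
$F{\left(b,w \right)} = \frac{w}{7}$ ($F{\left(b,w \right)} = - \frac{\left(-1\right) w}{7} = \frac{w}{7}$)
$\left(-5794 + \sqrt{11383 + k}\right) + F{\left(131,-105 \right)} = \left(-5794 + \sqrt{11383 + \frac{14945}{4}}\right) + \frac{1}{7} \left(-105\right) = \left(-5794 + \sqrt{\frac{60477}{4}}\right) - 15 = \left(-5794 + \frac{\sqrt{60477}}{2}\right) - 15 = -5809 + \frac{\sqrt{60477}}{2}$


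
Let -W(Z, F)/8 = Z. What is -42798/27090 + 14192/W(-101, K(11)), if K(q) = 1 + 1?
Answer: 1041311/65145 ≈ 15.985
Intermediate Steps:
K(q) = 2
W(Z, F) = -8*Z
-42798/27090 + 14192/W(-101, K(11)) = -42798/27090 + 14192/((-8*(-101))) = -42798*1/27090 + 14192/808 = -1019/645 + 14192*(1/808) = -1019/645 + 1774/101 = 1041311/65145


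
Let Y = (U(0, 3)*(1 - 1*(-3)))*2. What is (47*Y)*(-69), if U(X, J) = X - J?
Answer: 77832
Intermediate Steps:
Y = -24 (Y = ((0 - 1*3)*(1 - 1*(-3)))*2 = ((0 - 3)*(1 + 3))*2 = -3*4*2 = -12*2 = -24)
(47*Y)*(-69) = (47*(-24))*(-69) = -1128*(-69) = 77832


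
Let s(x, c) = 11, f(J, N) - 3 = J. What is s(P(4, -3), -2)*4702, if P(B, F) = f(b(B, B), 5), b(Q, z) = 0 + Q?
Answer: 51722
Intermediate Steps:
b(Q, z) = Q
f(J, N) = 3 + J
P(B, F) = 3 + B
s(P(4, -3), -2)*4702 = 11*4702 = 51722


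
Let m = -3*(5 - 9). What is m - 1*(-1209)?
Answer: 1221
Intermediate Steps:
m = 12 (m = -3*(-4) = 12)
m - 1*(-1209) = 12 - 1*(-1209) = 12 + 1209 = 1221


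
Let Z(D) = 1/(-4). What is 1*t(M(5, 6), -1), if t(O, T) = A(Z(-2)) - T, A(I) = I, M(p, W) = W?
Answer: ¾ ≈ 0.75000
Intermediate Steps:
Z(D) = -¼
t(O, T) = -¼ - T
1*t(M(5, 6), -1) = 1*(-¼ - 1*(-1)) = 1*(-¼ + 1) = 1*(¾) = ¾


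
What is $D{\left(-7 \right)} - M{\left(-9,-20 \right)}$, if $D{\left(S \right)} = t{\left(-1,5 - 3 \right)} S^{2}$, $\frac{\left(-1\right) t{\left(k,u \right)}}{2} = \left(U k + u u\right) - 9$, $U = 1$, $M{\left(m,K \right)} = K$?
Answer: $608$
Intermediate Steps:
$t{\left(k,u \right)} = 18 - 2 k - 2 u^{2}$ ($t{\left(k,u \right)} = - 2 \left(\left(1 k + u u\right) - 9\right) = - 2 \left(\left(k + u^{2}\right) - 9\right) = - 2 \left(-9 + k + u^{2}\right) = 18 - 2 k - 2 u^{2}$)
$D{\left(S \right)} = 12 S^{2}$ ($D{\left(S \right)} = \left(18 - -2 - 2 \left(5 - 3\right)^{2}\right) S^{2} = \left(18 + 2 - 2 \cdot 2^{2}\right) S^{2} = \left(18 + 2 - 8\right) S^{2} = 12 S^{2}$)
$D{\left(-7 \right)} - M{\left(-9,-20 \right)} = 12 \left(-7\right)^{2} - -20 = 12 \cdot 49 + 20 = 588 + 20 = 608$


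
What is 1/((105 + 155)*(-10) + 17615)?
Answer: 1/15015 ≈ 6.6600e-5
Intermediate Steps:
1/((105 + 155)*(-10) + 17615) = 1/(260*(-10) + 17615) = 1/(-2600 + 17615) = 1/15015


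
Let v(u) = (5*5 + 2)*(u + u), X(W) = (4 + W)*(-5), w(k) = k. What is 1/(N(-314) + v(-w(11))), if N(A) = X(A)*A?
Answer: -1/487294 ≈ -2.0521e-6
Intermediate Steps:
X(W) = -20 - 5*W
N(A) = A*(-20 - 5*A) (N(A) = (-20 - 5*A)*A = A*(-20 - 5*A))
v(u) = 54*u (v(u) = (25 + 2)*(2*u) = 27*(2*u) = 54*u)
1/(N(-314) + v(-w(11))) = 1/(-5*(-314)*(4 - 314) + 54*(-1*11)) = 1/(-5*(-314)*(-310) + 54*(-11)) = 1/(-486700 - 594) = 1/(-487294) = -1/487294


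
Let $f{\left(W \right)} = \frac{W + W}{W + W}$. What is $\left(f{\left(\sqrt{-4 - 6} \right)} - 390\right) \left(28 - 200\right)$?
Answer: $66908$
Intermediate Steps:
$f{\left(W \right)} = 1$ ($f{\left(W \right)} = \frac{2 W}{2 W} = 2 W \frac{1}{2 W} = 1$)
$\left(f{\left(\sqrt{-4 - 6} \right)} - 390\right) \left(28 - 200\right) = \left(1 - 390\right) \left(28 - 200\right) = \left(-389\right) \left(-172\right) = 66908$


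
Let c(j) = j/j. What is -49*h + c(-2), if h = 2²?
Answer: -195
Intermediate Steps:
h = 4
c(j) = 1
-49*h + c(-2) = -49*4 + 1 = -196 + 1 = -195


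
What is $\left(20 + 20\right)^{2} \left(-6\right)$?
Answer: $-9600$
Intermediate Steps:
$\left(20 + 20\right)^{2} \left(-6\right) = 40^{2} \left(-6\right) = 1600 \left(-6\right) = -9600$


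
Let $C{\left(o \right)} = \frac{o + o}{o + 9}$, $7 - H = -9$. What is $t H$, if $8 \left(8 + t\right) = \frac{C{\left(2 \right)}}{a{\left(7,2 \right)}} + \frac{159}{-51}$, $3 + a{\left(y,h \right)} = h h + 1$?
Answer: $- \frac{25034}{187} \approx -133.87$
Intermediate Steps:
$a{\left(y,h \right)} = -2 + h^{2}$ ($a{\left(y,h \right)} = -3 + \left(h h + 1\right) = -3 + \left(h^{2} + 1\right) = -3 + \left(1 + h^{2}\right) = -2 + h^{2}$)
$H = 16$ ($H = 7 - -9 = 7 + 9 = 16$)
$C{\left(o \right)} = \frac{2 o}{9 + o}$
$t = - \frac{12517}{1496}$ ($t = -8 + \frac{\frac{2 \cdot 2 \frac{1}{9 + 2}}{-2 + 2^{2}} + \frac{159}{-51}}{8} = -8 + \frac{\frac{2 \cdot 2 \cdot \frac{1}{11}}{-2 + 4} + 159 \left(- \frac{1}{51}\right)}{8} = -8 + \frac{\frac{2 \cdot 2 \cdot \frac{1}{11}}{2} - \frac{53}{17}}{8} = -8 + \frac{\frac{4}{11} \cdot \frac{1}{2} - \frac{53}{17}}{8} = -8 + \frac{\frac{2}{11} - \frac{53}{17}}{8} = -8 + \frac{1}{8} \left(- \frac{549}{187}\right) = -8 - \frac{549}{1496} = - \frac{12517}{1496} \approx -8.367$)
$t H = \left(- \frac{12517}{1496}\right) 16 = - \frac{25034}{187}$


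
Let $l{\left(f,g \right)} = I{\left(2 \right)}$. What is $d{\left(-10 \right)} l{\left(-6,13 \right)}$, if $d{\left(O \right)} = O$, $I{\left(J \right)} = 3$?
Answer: $-30$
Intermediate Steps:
$l{\left(f,g \right)} = 3$
$d{\left(-10 \right)} l{\left(-6,13 \right)} = \left(-10\right) 3 = -30$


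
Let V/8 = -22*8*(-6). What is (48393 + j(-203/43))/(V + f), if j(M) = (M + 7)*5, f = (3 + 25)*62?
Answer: 2081389/437912 ≈ 4.7530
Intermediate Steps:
f = 1736 (f = 28*62 = 1736)
V = 8448 (V = 8*(-22*8*(-6)) = 8*(-176*(-6)) = 8*1056 = 8448)
j(M) = 35 + 5*M (j(M) = (7 + M)*5 = 35 + 5*M)
(48393 + j(-203/43))/(V + f) = (48393 + (35 + 5*(-203/43)))/(8448 + 1736) = (48393 + (35 + 5*(-203*1/43)))/10184 = (48393 + (35 + 5*(-203/43)))*(1/10184) = (48393 + (35 - 1015/43))*(1/10184) = (48393 + 490/43)*(1/10184) = (2081389/43)*(1/10184) = 2081389/437912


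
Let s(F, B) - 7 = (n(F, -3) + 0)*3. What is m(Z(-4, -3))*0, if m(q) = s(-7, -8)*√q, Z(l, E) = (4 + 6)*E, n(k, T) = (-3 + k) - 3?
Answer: 0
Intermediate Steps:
n(k, T) = -6 + k
s(F, B) = -11 + 3*F (s(F, B) = 7 + ((-6 + F) + 0)*3 = 7 + (-6 + F)*3 = 7 + (-18 + 3*F) = -11 + 3*F)
Z(l, E) = 10*E
m(q) = -32*√q (m(q) = (-11 + 3*(-7))*√q = (-11 - 21)*√q = -32*√q)
m(Z(-4, -3))*0 = -32*I*√30*0 = 0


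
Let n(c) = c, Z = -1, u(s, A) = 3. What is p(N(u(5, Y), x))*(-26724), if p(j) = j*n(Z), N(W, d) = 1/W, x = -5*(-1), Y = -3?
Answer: 8908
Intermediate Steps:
x = 5
N(W, d) = 1/W
p(j) = -j (p(j) = j*(-1) = -j)
p(N(u(5, Y), x))*(-26724) = -1/3*(-26724) = -1*⅓*(-26724) = -⅓*(-26724) = 8908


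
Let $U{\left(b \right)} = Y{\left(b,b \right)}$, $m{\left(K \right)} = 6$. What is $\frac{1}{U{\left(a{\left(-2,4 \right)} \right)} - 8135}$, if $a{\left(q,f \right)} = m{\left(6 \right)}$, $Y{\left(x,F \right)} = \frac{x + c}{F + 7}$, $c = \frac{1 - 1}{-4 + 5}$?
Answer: $- \frac{13}{105749} \approx -0.00012293$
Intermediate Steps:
$c = 0$ ($c = \frac{0}{1} = 0 \cdot 1 = 0$)
$Y{\left(x,F \right)} = \frac{x}{7 + F}$ ($Y{\left(x,F \right)} = \frac{x + 0}{F + 7} = \frac{x}{7 + F}$)
$a{\left(q,f \right)} = 6$
$U{\left(b \right)} = \frac{b}{7 + b}$
$\frac{1}{U{\left(a{\left(-2,4 \right)} \right)} - 8135} = \frac{1}{\frac{6}{7 + 6} - 8135} = \frac{1}{\frac{6}{13} - 8135} = \frac{1}{- \frac{105749}{13}} = - \frac{13}{105749}$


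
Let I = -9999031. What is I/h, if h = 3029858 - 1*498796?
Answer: -9999031/2531062 ≈ -3.9505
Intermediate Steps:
h = 2531062 (h = 3029858 - 498796 = 2531062)
I/h = -9999031/2531062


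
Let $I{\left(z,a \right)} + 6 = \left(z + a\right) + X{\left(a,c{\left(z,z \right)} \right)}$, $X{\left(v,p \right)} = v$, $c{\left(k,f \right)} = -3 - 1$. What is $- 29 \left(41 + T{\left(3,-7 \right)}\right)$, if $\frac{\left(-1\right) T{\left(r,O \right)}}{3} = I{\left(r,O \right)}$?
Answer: $-2668$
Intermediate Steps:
$c{\left(k,f \right)} = -4$
$I{\left(z,a \right)} = -6 + z + 2 a$ ($I{\left(z,a \right)} = -6 + \left(\left(z + a\right) + a\right) = -6 + \left(\left(a + z\right) + a\right) = -6 + \left(z + 2 a\right) = -6 + z + 2 a$)
$T{\left(r,O \right)} = 18 - 6 O - 3 r$ ($T{\left(r,O \right)} = - 3 \left(-6 + r + 2 O\right) = 18 - 6 O - 3 r$)
$- 29 \left(41 + T{\left(3,-7 \right)}\right) = - 29 \left(41 - -51\right) = - 29 \left(41 + \left(18 + 42 - 9\right)\right) = - 29 \left(41 + 51\right) = \left(-29\right) 92 = -2668$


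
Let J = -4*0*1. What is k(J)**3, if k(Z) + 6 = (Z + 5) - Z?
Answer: -1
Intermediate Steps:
J = 0 (J = 0*1 = 0)
k(Z) = -1 (k(Z) = -6 + ((Z + 5) - Z) = -6 + ((5 + Z) - Z) = -6 + 5 = -1)
k(J)**3 = (-1)**3 = -1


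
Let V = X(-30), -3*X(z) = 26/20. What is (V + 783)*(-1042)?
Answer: -12231517/15 ≈ -8.1543e+5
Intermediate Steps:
X(z) = -13/30 (X(z) = -26/(3*20) = -1/3*13/10 = -13/30)
V = -13/30 ≈ -0.43333
(V + 783)*(-1042) = (-13/30 + 783)*(-1042) = (23477/30)*(-1042) = -12231517/15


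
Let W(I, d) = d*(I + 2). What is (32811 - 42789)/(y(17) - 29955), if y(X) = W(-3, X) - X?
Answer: 9978/29989 ≈ 0.33272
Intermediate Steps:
W(I, d) = d*(2 + I)
y(X) = -2*X (y(X) = X*(2 - 3) - X = X*(-1) - X = -X - X = -2*X)
(32811 - 42789)/(y(17) - 29955) = (32811 - 42789)/(-2*17 - 29955) = -9978/(-34 - 29955) = -9978/(-29989) = -9978*(-1/29989) = 9978/29989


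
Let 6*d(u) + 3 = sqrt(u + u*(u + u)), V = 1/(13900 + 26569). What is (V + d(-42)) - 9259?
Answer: -749445409/80938 + sqrt(3486)/6 ≈ -9249.7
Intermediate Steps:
V = 1/40469 ≈ 2.4710e-5
d(u) = -1/2 + sqrt(u + 2*u**2)/6 (d(u) = -1/2 + sqrt(u + u*(u + u))/6 = -1/2 + sqrt(u + u*(2*u))/6 = -1/2 + sqrt(u + 2*u**2)/6)
(V + d(-42)) - 9259 = (1/40469 + (-1/2 + sqrt(-42*(1 + 2*(-42)))/6)) - 9259 = (1/40469 + (-1/2 + sqrt(-42*(1 - 84))/6)) - 9259 = (1/40469 + (-1/2 + sqrt(-42*(-83))/6)) - 9259 = (1/40469 + (-1/2 + sqrt(3486)/6)) - 9259 = (-40467/80938 + sqrt(3486)/6) - 9259 = -749445409/80938 + sqrt(3486)/6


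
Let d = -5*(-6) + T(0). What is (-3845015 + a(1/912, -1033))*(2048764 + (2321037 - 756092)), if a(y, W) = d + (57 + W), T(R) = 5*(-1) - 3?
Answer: -13898212789021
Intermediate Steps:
T(R) = -8 (T(R) = -5 - 3 = -8)
d = 22 (d = -5*(-6) - 8 = 30 - 8 = 22)
a(y, W) = 79 + W (a(y, W) = 22 + (57 + W) = 79 + W)
(-3845015 + a(1/912, -1033))*(2048764 + (2321037 - 756092)) = (-3845015 + (79 - 1033))*(2048764 + (2321037 - 756092)) = (-3845015 - 954)*(2048764 + 1564945) = -3845969*3613709 = -13898212789021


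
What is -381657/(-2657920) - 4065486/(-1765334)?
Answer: 5739744313779/2346058272640 ≈ 2.4465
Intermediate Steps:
-381657/(-2657920) - 4065486/(-1765334) = -381657*(-1/2657920) - 4065486*(-1/1765334) = 381657/2657920 + 2032743/882667 = 5739744313779/2346058272640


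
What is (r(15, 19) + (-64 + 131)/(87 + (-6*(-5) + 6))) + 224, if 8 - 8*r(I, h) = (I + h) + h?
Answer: 215417/984 ≈ 218.92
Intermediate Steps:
r(I, h) = 1 - h/4 - I/8 (r(I, h) = 1 - ((I + h) + h)/8 = 1 - (I + 2*h)/8 = 1 + (-h/4 - I/8) = 1 - h/4 - I/8)
(r(15, 19) + (-64 + 131)/(87 + (-6*(-5) + 6))) + 224 = ((1 - 1/4*19 - 1/8*15) + (-64 + 131)/(87 + (-6*(-5) + 6))) + 224 = ((1 - 19/4 - 15/8) + 67/(87 + (30 + 6))) + 224 = (-45/8 + 67/(87 + 36)) + 224 = (-45/8 + 67/123) + 224 = -4999/984 + 224 = 215417/984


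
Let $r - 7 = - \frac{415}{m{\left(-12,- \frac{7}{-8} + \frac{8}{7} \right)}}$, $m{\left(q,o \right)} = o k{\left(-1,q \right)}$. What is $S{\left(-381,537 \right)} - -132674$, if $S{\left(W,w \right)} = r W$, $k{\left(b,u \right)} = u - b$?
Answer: $\frac{152744261}{1243} \approx 1.2288 \cdot 10^{5}$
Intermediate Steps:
$m{\left(q,o \right)} = o \left(1 + q\right)$ ($m{\left(q,o \right)} = o \left(q - -1\right) = o \left(q + 1\right) = o \left(1 + q\right)$)
$r = \frac{31941}{1243}$ ($r = 7 - \frac{415}{\left(- \frac{7}{-8} + \frac{8}{7}\right) \left(1 - 12\right)} = 7 - \frac{415}{\left(\left(-7\right) \left(- \frac{1}{8}\right) + 8 \cdot \frac{1}{7}\right) \left(-11\right)} = 7 - \frac{415}{\left(\frac{7}{8} + \frac{8}{7}\right) \left(-11\right)} = 7 - \frac{415}{\frac{113}{56} \left(-11\right)} = 7 - \frac{415}{- \frac{1243}{56}} = 7 - - \frac{23240}{1243} = 7 + \frac{23240}{1243} = \frac{31941}{1243} \approx 25.697$)
$S{\left(W,w \right)} = \frac{31941 W}{1243}$
$S{\left(-381,537 \right)} - -132674 = \frac{31941}{1243} \left(-381\right) - -132674 = - \frac{12169521}{1243} + 132674 = \frac{152744261}{1243}$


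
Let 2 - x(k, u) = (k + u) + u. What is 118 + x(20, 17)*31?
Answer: -1494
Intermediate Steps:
x(k, u) = 2 - k - 2*u (x(k, u) = 2 - ((k + u) + u) = 2 - (k + 2*u) = 2 + (-k - 2*u) = 2 - k - 2*u)
118 + x(20, 17)*31 = 118 + (2 - 1*20 - 2*17)*31 = 118 + (2 - 20 - 34)*31 = 118 - 52*31 = 118 - 1612 = -1494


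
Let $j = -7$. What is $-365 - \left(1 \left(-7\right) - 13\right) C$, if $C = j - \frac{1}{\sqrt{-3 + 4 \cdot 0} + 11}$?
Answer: $- \frac{15710}{31} + \frac{5 i \sqrt{3}}{31} \approx -506.77 + 0.27936 i$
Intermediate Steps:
$C = -7 - \frac{1}{11 + i \sqrt{3}}$ ($C = -7 - \frac{1}{\sqrt{-3 + 4 \cdot 0} + 11} = -7 - \frac{1}{\sqrt{-3 + 0} + 11} = -7 - \frac{1}{\sqrt{-3} + 11} = -7 - \frac{1}{i \sqrt{3} + 11} = -7 - \frac{1}{11 + i \sqrt{3}} \approx -7.0887 + 0.013968 i$)
$-365 - \left(1 \left(-7\right) - 13\right) C = -365 - \left(1 \left(-7\right) - 13\right) \left(- \frac{879}{124} + \frac{i \sqrt{3}}{124}\right) = -365 - \left(-7 - 13\right) \left(- \frac{879}{124} + \frac{i \sqrt{3}}{124}\right) = -365 - - 20 \left(- \frac{879}{124} + \frac{i \sqrt{3}}{124}\right) = -365 - \left(\frac{4395}{31} - \frac{5 i \sqrt{3}}{31}\right) = - \frac{15710}{31} + \frac{5 i \sqrt{3}}{31}$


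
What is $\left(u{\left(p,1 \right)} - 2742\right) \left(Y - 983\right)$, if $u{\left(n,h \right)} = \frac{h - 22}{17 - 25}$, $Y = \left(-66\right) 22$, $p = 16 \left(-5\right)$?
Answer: $\frac{53363025}{8} \approx 6.6704 \cdot 10^{6}$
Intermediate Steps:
$p = -80$
$Y = -1452$
$u{\left(n,h \right)} = \frac{11}{4} - \frac{h}{8}$ ($u{\left(n,h \right)} = \frac{-22 + h}{-8} = \left(-22 + h\right) \left(- \frac{1}{8}\right) = \frac{11}{4} - \frac{h}{8}$)
$\left(u{\left(p,1 \right)} - 2742\right) \left(Y - 983\right) = \left(\left(\frac{11}{4} - \frac{1}{8}\right) - 2742\right) \left(-1452 - 983\right) = \left(\left(\frac{11}{4} - \frac{1}{8}\right) - 2742\right) \left(-2435\right) = \left(\frac{21}{8} - 2742\right) \left(-2435\right) = \left(- \frac{21915}{8}\right) \left(-2435\right) = \frac{53363025}{8}$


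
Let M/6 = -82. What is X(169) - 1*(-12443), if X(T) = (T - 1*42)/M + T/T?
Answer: 6122321/492 ≈ 12444.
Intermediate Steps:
M = -492 (M = 6*(-82) = -492)
X(T) = 89/82 - T/492 (X(T) = (T - 1*42)/(-492) + T/T = (T - 42)*(-1/492) + 1 = (-42 + T)*(-1/492) + 1 = (7/82 - T/492) + 1 = 89/82 - T/492)
X(169) - 1*(-12443) = (89/82 - 1/492*169) - 1*(-12443) = (89/82 - 169/492) + 12443 = 365/492 + 12443 = 6122321/492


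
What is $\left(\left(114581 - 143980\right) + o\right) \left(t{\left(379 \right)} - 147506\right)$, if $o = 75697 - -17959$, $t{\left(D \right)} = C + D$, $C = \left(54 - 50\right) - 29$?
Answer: $-9455546064$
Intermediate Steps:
$C = -25$ ($C = 4 - 29 = -25$)
$t{\left(D \right)} = -25 + D$
$o = 93656$ ($o = 75697 + 17959 = 93656$)
$\left(\left(114581 - 143980\right) + o\right) \left(t{\left(379 \right)} - 147506\right) = \left(\left(114581 - 143980\right) + 93656\right) \left(\left(-25 + 379\right) - 147506\right) = \left(\left(114581 - 143980\right) + 93656\right) \left(354 - 147506\right) = \left(-29399 + 93656\right) \left(-147152\right) = 64257 \left(-147152\right) = -9455546064$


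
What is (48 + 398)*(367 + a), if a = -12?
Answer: 158330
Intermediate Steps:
(48 + 398)*(367 + a) = (48 + 398)*(367 - 12) = 446*355 = 158330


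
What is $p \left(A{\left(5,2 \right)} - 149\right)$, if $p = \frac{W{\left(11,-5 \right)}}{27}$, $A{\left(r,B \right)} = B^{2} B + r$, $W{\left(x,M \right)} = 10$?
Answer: $- \frac{1360}{27} \approx -50.37$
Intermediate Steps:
$A{\left(r,B \right)} = r + B^{3}$ ($A{\left(r,B \right)} = B^{3} + r = r + B^{3}$)
$p = \frac{10}{27} \approx 0.37037$
$p \left(A{\left(5,2 \right)} - 149\right) = \frac{10 \left(\left(5 + 2^{3}\right) - 149\right)}{27} = \frac{10 \left(\left(5 + 8\right) - 149\right)}{27} = \frac{10 \left(13 - 149\right)}{27} = \frac{10}{27} \left(-136\right) = - \frac{1360}{27}$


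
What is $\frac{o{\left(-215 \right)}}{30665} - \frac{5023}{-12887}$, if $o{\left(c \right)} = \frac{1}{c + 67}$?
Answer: $\frac{22796470773}{58486618540} \approx 0.38977$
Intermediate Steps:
$o{\left(c \right)} = \frac{1}{67 + c}$
$\frac{o{\left(-215 \right)}}{30665} - \frac{5023}{-12887} = \frac{1}{\left(67 - 215\right) 30665} - \frac{5023}{-12887} = \frac{1}{-148} \cdot \frac{1}{30665} - - \frac{5023}{12887} = \left(- \frac{1}{148}\right) \frac{1}{30665} + \frac{5023}{12887} = - \frac{1}{4538420} + \frac{5023}{12887} = \frac{22796470773}{58486618540}$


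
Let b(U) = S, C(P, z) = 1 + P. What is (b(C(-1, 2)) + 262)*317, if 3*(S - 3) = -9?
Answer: 83054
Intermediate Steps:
S = 0 (S = 3 + (1/3)*(-9) = 3 - 3 = 0)
b(U) = 0
(b(C(-1, 2)) + 262)*317 = (0 + 262)*317 = 262*317 = 83054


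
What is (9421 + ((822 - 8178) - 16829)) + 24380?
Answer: 9616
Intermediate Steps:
(9421 + ((822 - 8178) - 16829)) + 24380 = (9421 + (-7356 - 16829)) + 24380 = (9421 - 24185) + 24380 = -14764 + 24380 = 9616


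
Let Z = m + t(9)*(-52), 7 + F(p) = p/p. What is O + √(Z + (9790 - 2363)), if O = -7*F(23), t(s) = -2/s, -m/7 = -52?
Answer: 42 + √70223/3 ≈ 130.33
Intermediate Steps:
F(p) = -6 (F(p) = -7 + p/p = -7 + 1 = -6)
m = 364 (m = -7*(-52) = 364)
O = 42 (O = -7*(-6) = 42)
Z = 3380/9 (Z = 364 - 2/9*(-52) = 364 + 104/9 = 3380/9 ≈ 375.56)
O + √(Z + (9790 - 2363)) = 42 + √(3380/9 + (9790 - 2363)) = 42 + √(3380/9 + 7427) = 42 + √(70223/9) = 42 + √70223/3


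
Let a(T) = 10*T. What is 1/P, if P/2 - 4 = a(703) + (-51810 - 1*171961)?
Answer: -1/433474 ≈ -2.3069e-6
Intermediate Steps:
P = -433474 (P = 8 + 2*(10*703 + (-51810 - 1*171961)) = 8 + 2*(7030 + (-51810 - 171961)) = 8 + 2*(7030 - 223771) = 8 + 2*(-216741) = 8 - 433482 = -433474)
1/P = 1/(-433474) = -1/433474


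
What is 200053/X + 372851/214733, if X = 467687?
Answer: 217335546486/100427832571 ≈ 2.1641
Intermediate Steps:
200053/X + 372851/214733 = 200053/467687 + 372851/214733 = 217335546486/100427832571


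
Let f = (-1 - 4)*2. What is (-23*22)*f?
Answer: 5060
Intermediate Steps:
f = -10 (f = -5*2 = -10)
(-23*22)*f = -23*22*(-10) = -506*(-10) = 5060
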